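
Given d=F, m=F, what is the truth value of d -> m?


Implication is false only when antecedent is true and consequent is false.
Substitute: d=F, m=F.
F -> F evaluates to T.

T


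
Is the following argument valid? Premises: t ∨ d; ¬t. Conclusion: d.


This matches the form of disjunctive syllogism: the conclusion follows in every model of the premises.

Valid.


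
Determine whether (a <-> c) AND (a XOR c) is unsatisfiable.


Truth table over {a, c}:
a | c | φ
---------
F | F | F
T | F | F
F | T | F
T | T | F
Every row is false.

Yes, it is a contradiction.


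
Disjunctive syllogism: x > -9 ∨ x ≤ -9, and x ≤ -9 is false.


Disjunctive syllogism: from (P ∨ Q) and ¬P, infer Q.
One disjunct, 'x ≤ -9', is ruled out; the other must hold.

x > -9


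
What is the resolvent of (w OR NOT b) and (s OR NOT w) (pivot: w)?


The clauses contain complementary literals w and NOTw.
Resolution eliminates this pair and disjoins the remaining literals (merging duplicates).

(NOT b OR s)


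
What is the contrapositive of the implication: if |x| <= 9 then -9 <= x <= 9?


The contrapositive of (P → Q) is (¬Q → ¬P); it is logically equivalent to the original.
Here P = '|x| <= 9' and Q = '-9 <= x <= 9'.

If not (-9 <= x <= 9), then not (|x| <= 9).


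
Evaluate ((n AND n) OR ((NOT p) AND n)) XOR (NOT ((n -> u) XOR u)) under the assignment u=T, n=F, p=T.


Substitute u=T, n=F, p=T:
n AND n = F AND F = F
NOT p = F
(NOT p) AND n = F AND F = F
(n AND n) OR ((NOT p) AND n) = F OR F = F
n -> u = F -> T = T
(n -> u) XOR u = T XOR T = F
NOT ((n -> u) XOR u) = T
((n AND n) OR ((NOT p) AND n)) XOR (NOT ((n -> u) XOR u)) = F XOR T = T

T


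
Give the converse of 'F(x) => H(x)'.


The converse of (P → Q) is (Q → P). It is not in general equivalent to the original.
Here P = 'F(x)' and Q = 'H(x)'.

If H(x), then F(x).


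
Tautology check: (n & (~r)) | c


Build the truth table over {c, n, r}:
c | n | r | φ
-------------
False | False | False | False
True | False | False | True
False | True | False | True
True | True | False | True
False | False | True | False
True | False | True | True
False | True | True | False
True | True | True | True
Counterexample at row 1: with c=False, n=False, r=False, the formula is False.

No, it is not a tautology.


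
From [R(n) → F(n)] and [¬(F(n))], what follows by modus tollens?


Modus tollens: from (P → Q) and ¬Q, infer ¬P.
Q = 'F(n)' is denied; since P → Q, P must also fail.

Not (R(n)).


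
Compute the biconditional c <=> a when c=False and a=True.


Biconditional is true when both operands have the same truth value.
Substitute: c=False, a=True.
False <=> True evaluates to False.

False


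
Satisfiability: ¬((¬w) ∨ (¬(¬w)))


Check all 2 assignments over {w}:
w | φ
-----
F | F
T | F
No assignment makes the formula true.

Unsatisfiable.


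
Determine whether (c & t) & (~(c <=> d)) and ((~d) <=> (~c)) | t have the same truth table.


Compare truth tables:
c | d | t | φ | ψ
-----------------
False | False | False | False | True
True | False | False | False | False
False | True | False | False | False
True | True | False | False | True
False | False | True | False | True
True | False | True | True | True
False | True | True | False | True
True | True | True | False | True
They differ at row 1 (c=False, d=False, t=False): φ=False but ψ=True.

No, they are not logically equivalent.


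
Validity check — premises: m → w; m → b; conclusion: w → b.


This is (no valid rule). There exist truth assignments where the premises are all true but the conclusion is false.

Invalid.


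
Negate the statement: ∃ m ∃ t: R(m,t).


Negation flips each quantifier (∀↔∃) and negates the inner predicate.
¬(∃ m ∃ t: φ) = ∀ m ∀ t: ¬φ.

∀ m ∀ t: ¬(R(m,t))


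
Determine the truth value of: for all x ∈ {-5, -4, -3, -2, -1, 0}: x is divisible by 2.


Evaluate the predicate on each element: -5:F, -4:T, -3:F, -2:T, -1:F, 0:T.
Counterexample x = -5 fails the predicate.

F


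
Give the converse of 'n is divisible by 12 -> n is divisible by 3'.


The converse of (P → Q) is (Q → P). It is not in general equivalent to the original.
Here P = 'n is divisible by 12' and Q = 'n is divisible by 3'.

If n is divisible by 3, then n is divisible by 12.


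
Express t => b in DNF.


Step 1: Rewrite t → b as ¬t ∨ b.

(~t) | b


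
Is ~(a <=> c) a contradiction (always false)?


Truth table over {a, c}:
a | c | φ
---------
False | False | False
True | False | True
False | True | True
True | True | False
Satisfying assignment at row 2: a=True, c=False gives True.

No, it is not a contradiction.


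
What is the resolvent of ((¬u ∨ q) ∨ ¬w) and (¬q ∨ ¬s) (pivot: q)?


The clauses contain complementary literals q and ¬q.
Resolution eliminates this pair and disjoins the remaining literals (merging duplicates).

((¬u ∨ ¬w) ∨ ¬s)


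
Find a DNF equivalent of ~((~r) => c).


Step 1: Rewrite implication then negate: ¬(¬(¬r) ∨ c) = (¬r) ∧ ¬c.

(~r) & (~c)


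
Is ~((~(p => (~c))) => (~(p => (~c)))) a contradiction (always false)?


Truth table over {c, p}:
c | p | φ
---------
False | False | False
True | False | False
False | True | False
True | True | False
Every row is false.

Yes, it is a contradiction.


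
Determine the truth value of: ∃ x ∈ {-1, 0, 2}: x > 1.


Evaluate the predicate on each element: -1:F, 0:F, 2:T.
Witness x = 2 satisfies the predicate.

T


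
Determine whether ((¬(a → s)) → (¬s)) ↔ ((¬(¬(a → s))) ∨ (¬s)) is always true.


Build the truth table over {a, s}:
a | s | φ
---------
F | F | T
T | F | T
F | T | T
T | T | T
Every row evaluates to true.

Yes, it is a tautology.


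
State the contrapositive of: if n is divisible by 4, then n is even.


The contrapositive of (P → Q) is (¬Q → ¬P); it is logically equivalent to the original.
Here P = 'n is divisible by 4' and Q = 'n is even'.

If not (n is even), then not (n is divisible by 4).


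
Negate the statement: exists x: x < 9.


¬(forall x: φ) = exists x: ¬φ, and ¬(exists x: φ) = forall x: ¬φ.
Apply to the existential statement.

forall x: ~(x < 9)


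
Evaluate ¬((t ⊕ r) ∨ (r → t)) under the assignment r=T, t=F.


Substitute r=T, t=F:
t ⊕ r = F ⊕ T = T
r → t = T → F = F
(t ⊕ r) ∨ (r → t) = T ∨ F = T
¬((t ⊕ r) ∨ (r → t)) = F

F


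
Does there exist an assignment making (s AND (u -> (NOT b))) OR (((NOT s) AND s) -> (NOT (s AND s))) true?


Search for a satisfying assignment over {b, s, u}.
Try b=F, s=F, u=F: the formula evaluates to T.
A satisfying assignment exists.

Satisfiable.


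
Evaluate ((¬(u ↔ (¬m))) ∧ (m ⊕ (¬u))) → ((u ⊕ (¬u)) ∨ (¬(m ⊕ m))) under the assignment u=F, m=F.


Substitute u=F, m=F:
… (earlier sub-steps elided)
¬(u ↔ (¬m)) = T
¬u = T
m ⊕ (¬u) = F ⊕ T = T
(¬(u ↔ (¬m))) ∧ (m ⊕ (¬u)) = T ∧ T = T
¬u = T
u ⊕ (¬u) = F ⊕ T = T
m ⊕ m = F ⊕ F = F
¬(m ⊕ m) = T
(u ⊕ (¬u)) ∨ (¬(m ⊕ m)) = T ∨ T = T
((¬(u ↔ (¬m))) ∧ (m ⊕ (¬u))) → ((u ⊕ (¬u)) ∨ (¬(m ⊕ m))) = T → T = T

T


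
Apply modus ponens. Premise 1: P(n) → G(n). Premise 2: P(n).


Modus ponens: from (P → Q) and P, infer Q.
P = 'P(n)' is asserted, and P → Q holds, so Q follows.

G(n).


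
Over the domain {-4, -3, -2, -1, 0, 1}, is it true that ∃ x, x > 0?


Evaluate the predicate on each element: -4:F, -3:F, -2:F, -1:F, 0:F, 1:T.
Witness x = 1 satisfies the predicate.

T


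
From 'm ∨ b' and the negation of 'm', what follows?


Disjunctive syllogism: from (P ∨ Q) and ¬P, infer Q.
One disjunct, 'm', is ruled out; the other must hold.

b


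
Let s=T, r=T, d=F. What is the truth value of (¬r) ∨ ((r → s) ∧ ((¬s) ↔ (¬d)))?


Substitute s=T, r=T, d=F:
¬r = F
r → s = T → T = T
¬s = F
¬d = T
(¬s) ↔ (¬d) = F ↔ T = F
(r → s) ∧ ((¬s) ↔ (¬d)) = T ∧ F = F
(¬r) ∨ ((r → s) ∧ ((¬s) ↔ (¬d))) = F ∨ F = F

F


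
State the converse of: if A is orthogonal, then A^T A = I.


The converse of (P → Q) is (Q → P). It is not in general equivalent to the original.
Here P = 'A is orthogonal' and Q = 'A^T A = I'.

If A^T A = I, then A is orthogonal.


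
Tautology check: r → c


Build the truth table over {c, r}:
c | r | φ
---------
F | F | T
T | F | T
F | T | F
T | T | T
Counterexample at row 3: with c=F, r=T, the formula is F.

No, it is not a tautology.


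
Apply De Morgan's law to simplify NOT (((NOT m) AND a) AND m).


De Morgan: the negation of a conjunction is the disjunction of the negations.
Distribute NOT across AND, flipping it to OR, and negate each literal.

(m OR (NOT a)) OR (NOT m)


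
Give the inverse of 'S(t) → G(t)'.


The inverse of (P → Q) is (¬P → ¬Q). It is equivalent to the converse, not to the original.
Here P = 'S(t)' and Q = 'G(t)'.

If not (S(t)), then not (G(t)).


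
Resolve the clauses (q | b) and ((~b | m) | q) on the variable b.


The clauses contain complementary literals b and ~b.
Resolution eliminates this pair and disjoins the remaining literals (merging duplicates).

(q | m)


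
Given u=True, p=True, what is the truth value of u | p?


Disjunction is false only when both operands are false.
Substitute: u=True, p=True.
True | True evaluates to True.

True


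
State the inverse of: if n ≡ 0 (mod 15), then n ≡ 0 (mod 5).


The inverse of (P → Q) is (¬P → ¬Q). It is equivalent to the converse, not to the original.
Here P = 'n ≡ 0 (mod 15)' and Q = 'n ≡ 0 (mod 5)'.

If not (n ≡ 0 (mod 15)), then not (n ≡ 0 (mod 5)).


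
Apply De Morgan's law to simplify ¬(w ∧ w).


De Morgan: the negation of a conjunction is the disjunction of the negations.
Distribute ¬ across ∧, flipping it to ∨, and negate each literal.

(¬w) ∨ (¬w)


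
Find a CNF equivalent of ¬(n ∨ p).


Step 1: Apply De Morgan: ¬(n ∨ p) = ¬n ∧ ¬p.

(¬n) ∧ (¬p)


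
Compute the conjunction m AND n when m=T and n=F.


Conjunction is true only when both operands are true.
Substitute: m=T, n=F.
T AND F evaluates to F.

F


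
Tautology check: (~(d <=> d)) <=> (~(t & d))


Build the truth table over {d, t}:
d | t | φ
---------
False | False | False
True | False | False
False | True | False
True | True | True
Counterexample at row 1: with d=False, t=False, the formula is False.

No, it is not a tautology.


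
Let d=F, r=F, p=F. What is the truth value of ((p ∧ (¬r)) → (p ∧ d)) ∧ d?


Substitute d=F, r=F, p=F:
¬r = T
p ∧ (¬r) = F ∧ T = F
p ∧ d = F ∧ F = F
(p ∧ (¬r)) → (p ∧ d) = F → F = T
((p ∧ (¬r)) → (p ∧ d)) ∧ d = T ∧ F = F

F


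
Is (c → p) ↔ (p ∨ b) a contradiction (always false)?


Truth table over {b, c, p}:
b | c | p | φ
-------------
F | F | F | F
T | F | F | T
F | T | F | T
T | T | F | F
F | F | T | T
T | F | T | T
F | T | T | T
T | T | T | T
Satisfying assignment at row 2: b=T, c=F, p=F gives T.

No, it is not a contradiction.


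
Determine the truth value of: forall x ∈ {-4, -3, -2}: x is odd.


Evaluate the predicate on each element: -4:False, -3:True, -2:False.
Counterexample x = -4 fails the predicate.

False


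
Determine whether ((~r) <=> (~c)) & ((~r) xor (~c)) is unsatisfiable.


Truth table over {c, r}:
c | r | φ
---------
False | False | False
True | False | False
False | True | False
True | True | False
Every row is false.

Yes, it is a contradiction.


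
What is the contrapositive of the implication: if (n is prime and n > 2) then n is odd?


The contrapositive of (P → Q) is (¬Q → ¬P); it is logically equivalent to the original.
Here P = '(n is prime and n > 2)' and Q = 'n is odd'.

If not (n is odd), then not ((n is prime and n > 2)).


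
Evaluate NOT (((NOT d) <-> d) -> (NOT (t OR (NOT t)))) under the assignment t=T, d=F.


Substitute t=T, d=F:
NOT d = T
(NOT d) <-> d = T <-> F = F
NOT t = F
t OR (NOT t) = T OR F = T
NOT (t OR (NOT t)) = F
((NOT d) <-> d) -> (NOT (t OR (NOT t))) = F -> F = T
NOT (((NOT d) <-> d) -> (NOT (t OR (NOT t)))) = F

F


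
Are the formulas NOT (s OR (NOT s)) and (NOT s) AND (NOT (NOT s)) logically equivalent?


Compare truth tables:
s | φ | ψ
---------
F | F | F
T | F | F
The columns φ and ψ agree on every row.

Yes, they are logically equivalent.


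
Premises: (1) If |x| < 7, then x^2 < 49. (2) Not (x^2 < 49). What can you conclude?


Modus tollens: from (P → Q) and ¬Q, infer ¬P.
Q = 'x^2 < 49' is denied; since P → Q, P must also fail.

Not (|x| < 7).


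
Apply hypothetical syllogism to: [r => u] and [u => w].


Hypothetical syllogism: from (P → Q) and (Q → R), infer (P → R).
Chain the two implications through the shared middle term 'u'.

r => w


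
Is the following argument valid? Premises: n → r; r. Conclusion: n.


This is affirming the consequent (fallacy). There exist truth assignments where the premises are all true but the conclusion is false.

Invalid.


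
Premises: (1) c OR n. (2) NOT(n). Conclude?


Disjunctive syllogism: from (P ∨ Q) and ¬P, infer Q.
One disjunct, 'n', is ruled out; the other must hold.

c


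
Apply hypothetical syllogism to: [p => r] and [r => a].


Hypothetical syllogism: from (P → Q) and (Q → R), infer (P → R).
Chain the two implications through the shared middle term 'r'.

p => a


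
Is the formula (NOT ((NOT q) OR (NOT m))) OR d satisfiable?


Search for a satisfying assignment over {d, m, q}.
Try d=T, m=F, q=F: the formula evaluates to T.
A satisfying assignment exists.

Satisfiable.


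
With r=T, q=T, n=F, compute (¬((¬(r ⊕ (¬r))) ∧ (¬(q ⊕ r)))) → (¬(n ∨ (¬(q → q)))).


Substitute r=T, q=T, n=F:
… (earlier sub-steps elided)
¬(r ⊕ (¬r)) = F
q ⊕ r = T ⊕ T = F
¬(q ⊕ r) = T
(¬(r ⊕ (¬r))) ∧ (¬(q ⊕ r)) = F ∧ T = F
¬((¬(r ⊕ (¬r))) ∧ (¬(q ⊕ r))) = T
q → q = T → T = T
¬(q → q) = F
n ∨ (¬(q → q)) = F ∨ F = F
¬(n ∨ (¬(q → q))) = T
(¬((¬(r ⊕ (¬r))) ∧ (¬(q ⊕ r)))) → (¬(n ∨ (¬(q → q)))) = T → T = T

T


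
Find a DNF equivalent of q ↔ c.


Step 1: q ↔ c is true exactly when both agree: (q ∧ c) ∨ (¬q ∧ ¬c).

(q ∧ c) ∨ ((¬q) ∧ (¬c))


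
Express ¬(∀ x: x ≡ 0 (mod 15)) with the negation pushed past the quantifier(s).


¬(∀ x: φ) = ∃ x: ¬φ, and ¬(∃ x: φ) = ∀ x: ¬φ.
Apply to the universal statement.

∃ x: ¬(x ≡ 0 (mod 15))


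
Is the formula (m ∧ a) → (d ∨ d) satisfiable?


Search for a satisfying assignment over {a, d, m}.
Try a=F, d=F, m=F: the formula evaluates to T.
A satisfying assignment exists.

Satisfiable.


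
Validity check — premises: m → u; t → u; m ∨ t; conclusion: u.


This matches the form of proof by cases: the conclusion follows in every model of the premises.

Valid.


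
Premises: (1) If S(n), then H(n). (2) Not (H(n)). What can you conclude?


Modus tollens: from (P → Q) and ¬Q, infer ¬P.
Q = 'H(n)' is denied; since P → Q, P must also fail.

Not (S(n)).


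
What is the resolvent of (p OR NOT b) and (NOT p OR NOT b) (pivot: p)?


The clauses contain complementary literals p and NOTp.
Resolution eliminates this pair and disjoins the remaining literals (merging duplicates).

NOT b


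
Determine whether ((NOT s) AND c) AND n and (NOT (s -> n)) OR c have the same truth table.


Compare truth tables:
c | n | s | φ | ψ
-----------------
F | F | F | F | F
T | F | F | F | T
F | T | F | F | F
T | T | F | T | T
F | F | T | F | T
T | F | T | F | T
F | T | T | F | F
T | T | T | F | T
They differ at row 2 (c=T, n=F, s=F): φ=F but ψ=T.

No, they are not logically equivalent.


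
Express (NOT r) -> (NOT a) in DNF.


Step 1: Rewrite (¬r) → (¬a) as ¬(¬r) ∨ (¬a).
Step 2: Eliminate any double negations (¬¬X = X).

r OR (NOT a)


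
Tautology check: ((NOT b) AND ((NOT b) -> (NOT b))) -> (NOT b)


Build the truth table over {b}:
b | φ
-----
F | T
T | T
Every row evaluates to true.

Yes, it is a tautology.


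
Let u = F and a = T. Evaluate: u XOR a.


Exclusive or is true when exactly one operand is true.
Substitute: u=F, a=T.
F XOR T evaluates to T.

T


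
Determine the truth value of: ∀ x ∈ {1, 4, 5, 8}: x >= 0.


Evaluate the predicate on each element: 1:T, 4:T, 5:T, 8:T.
Every element satisfies the predicate.

T


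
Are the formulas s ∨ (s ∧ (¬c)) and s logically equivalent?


Compare truth tables:
c | s | φ | ψ
-------------
F | F | F | F
T | F | F | F
F | T | T | T
T | T | T | T
The columns φ and ψ agree on every row.

Yes, they are logically equivalent.


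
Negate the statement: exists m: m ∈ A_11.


¬(forall x: φ) = exists x: ¬φ, and ¬(exists x: φ) = forall x: ¬φ.
Apply to the existential statement.

forall m: ~(m ∈ A_11)


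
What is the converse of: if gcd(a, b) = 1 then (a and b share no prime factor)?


The converse of (P → Q) is (Q → P). It is not in general equivalent to the original.
Here P = 'gcd(a, b) = 1' and Q = '(a and b share no prime factor)'.

If (a and b share no prime factor), then gcd(a, b) = 1.


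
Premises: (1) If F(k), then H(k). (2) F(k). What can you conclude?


Modus ponens: from (P → Q) and P, infer Q.
P = 'F(k)' is asserted, and P → Q holds, so Q follows.

H(k).


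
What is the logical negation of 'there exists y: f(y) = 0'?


¬(for all x: φ) = there exists x: ¬φ, and ¬(there exists x: φ) = for all x: ¬φ.
Apply to the existential statement.

for all y: NOT(f(y) = 0)


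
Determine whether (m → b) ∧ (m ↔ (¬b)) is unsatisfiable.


Truth table over {b, m}:
b | m | φ
---------
F | F | F
T | F | T
F | T | F
T | T | F
Satisfying assignment at row 2: b=T, m=F gives T.

No, it is not a contradiction.


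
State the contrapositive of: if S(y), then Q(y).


The contrapositive of (P → Q) is (¬Q → ¬P); it is logically equivalent to the original.
Here P = 'S(y)' and Q = 'Q(y)'.

If not (Q(y)), then not (S(y)).


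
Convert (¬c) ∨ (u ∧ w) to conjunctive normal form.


Step 1: Distribute ∨ over ∧: (¬c) ∨ (u ∧ w) = ((¬c) ∨ u) ∧ ((¬c) ∨ w).

((¬c) ∨ u) ∧ ((¬c) ∨ w)


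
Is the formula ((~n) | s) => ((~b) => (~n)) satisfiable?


Search for a satisfying assignment over {b, n, s}.
Try b=False, n=False, s=False: the formula evaluates to True.
A satisfying assignment exists.

Satisfiable.


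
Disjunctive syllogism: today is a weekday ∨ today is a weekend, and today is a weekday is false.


Disjunctive syllogism: from (P ∨ Q) and ¬P, infer Q.
One disjunct, 'today is a weekday', is ruled out; the other must hold.

today is a weekend


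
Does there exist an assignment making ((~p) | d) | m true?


Search for a satisfying assignment over {d, m, p}.
Try d=False, m=False, p=False: the formula evaluates to True.
A satisfying assignment exists.

Satisfiable.


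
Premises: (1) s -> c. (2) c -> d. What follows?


Hypothetical syllogism: from (P → Q) and (Q → R), infer (P → R).
Chain the two implications through the shared middle term 'c'.

s -> d


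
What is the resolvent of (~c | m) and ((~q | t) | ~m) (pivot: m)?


The clauses contain complementary literals m and ~m.
Resolution eliminates this pair and disjoins the remaining literals (merging duplicates).

((~c | ~q) | t)


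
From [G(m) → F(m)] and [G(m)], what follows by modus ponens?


Modus ponens: from (P → Q) and P, infer Q.
P = 'G(m)' is asserted, and P → Q holds, so Q follows.

F(m).


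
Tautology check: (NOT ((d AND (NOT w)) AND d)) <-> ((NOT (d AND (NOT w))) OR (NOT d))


Build the truth table over {d, w}:
d | w | φ
---------
F | F | T
T | F | T
F | T | T
T | T | T
Every row evaluates to true.

Yes, it is a tautology.


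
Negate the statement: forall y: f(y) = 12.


¬(forall x: φ) = exists x: ¬φ, and ¬(exists x: φ) = forall x: ¬φ.
Apply to the universal statement.

exists y: ~(f(y) = 12)


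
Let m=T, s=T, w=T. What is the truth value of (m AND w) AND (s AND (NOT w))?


Substitute m=T, s=T, w=T:
m AND w = T AND T = T
NOT w = F
s AND (NOT w) = T AND F = F
(m AND w) AND (s AND (NOT w)) = T AND F = F

F


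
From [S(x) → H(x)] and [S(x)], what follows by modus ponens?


Modus ponens: from (P → Q) and P, infer Q.
P = 'S(x)' is asserted, and P → Q holds, so Q follows.

H(x).


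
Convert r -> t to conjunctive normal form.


Step 1: Rewrite r → t as ¬r ∨ t.

(NOT r) OR t


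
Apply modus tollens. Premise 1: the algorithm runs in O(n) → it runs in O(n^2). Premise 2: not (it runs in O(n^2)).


Modus tollens: from (P → Q) and ¬Q, infer ¬P.
Q = 'it runs in O(n^2)' is denied; since P → Q, P must also fail.

Not (the algorithm runs in O(n)).


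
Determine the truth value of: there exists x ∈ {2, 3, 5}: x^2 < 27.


Evaluate the predicate on each element: 2:T, 3:T, 5:T.
Witness x = 2 satisfies the predicate.

T


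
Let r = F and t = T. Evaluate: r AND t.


Conjunction is true only when both operands are true.
Substitute: r=F, t=T.
F AND T evaluates to F.

F


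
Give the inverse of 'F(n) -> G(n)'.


The inverse of (P → Q) is (¬P → ¬Q). It is equivalent to the converse, not to the original.
Here P = 'F(n)' and Q = 'G(n)'.

If not (F(n)), then not (G(n)).


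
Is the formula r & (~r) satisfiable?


Check all 2 assignments over {r}:
r | φ
-----
False | False
True | False
No assignment makes the formula true.

Unsatisfiable.


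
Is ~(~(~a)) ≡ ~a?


Compare truth tables:
a | φ | ψ
---------
False | True | True
True | False | False
The columns φ and ψ agree on every row.

Yes, they are logically equivalent.


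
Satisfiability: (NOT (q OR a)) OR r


Search for a satisfying assignment over {a, q, r}.
Try a=F, q=F, r=F: the formula evaluates to T.
A satisfying assignment exists.

Satisfiable.


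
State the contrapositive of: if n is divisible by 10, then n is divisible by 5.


The contrapositive of (P → Q) is (¬Q → ¬P); it is logically equivalent to the original.
Here P = 'n is divisible by 10' and Q = 'n is divisible by 5'.

If not (n is divisible by 5), then not (n is divisible by 10).


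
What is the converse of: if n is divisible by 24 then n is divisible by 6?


The converse of (P → Q) is (Q → P). It is not in general equivalent to the original.
Here P = 'n is divisible by 24' and Q = 'n is divisible by 6'.

If n is divisible by 6, then n is divisible by 24.


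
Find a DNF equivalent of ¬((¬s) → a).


Step 1: Rewrite implication then negate: ¬(¬(¬s) ∨ a) = (¬s) ∧ ¬a.

(¬s) ∧ (¬a)


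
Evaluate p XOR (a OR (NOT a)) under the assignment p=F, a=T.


Substitute p=F, a=T:
NOT a = F
a OR (NOT a) = T OR F = T
p XOR (a OR (NOT a)) = F XOR T = T

T


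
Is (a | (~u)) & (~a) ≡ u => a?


Compare truth tables:
a | u | φ | ψ
-------------
False | False | True | True
True | False | False | True
False | True | False | False
True | True | False | True
They differ at row 2 (a=True, u=False): φ=False but ψ=True.

No, they are not logically equivalent.


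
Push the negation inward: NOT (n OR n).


De Morgan: the negation of a disjunction is the conjunction of the negations.
Distribute NOT across OR, flipping it to AND, and negate each literal.

(NOT n) AND (NOT n)


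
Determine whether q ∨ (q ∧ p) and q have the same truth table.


Compare truth tables:
p | q | φ | ψ
-------------
F | F | F | F
T | F | F | F
F | T | T | T
T | T | T | T
The columns φ and ψ agree on every row.

Yes, they are logically equivalent.


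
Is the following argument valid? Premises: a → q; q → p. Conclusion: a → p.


This matches the form of hypothetical syllogism: the conclusion follows in every model of the premises.

Valid.


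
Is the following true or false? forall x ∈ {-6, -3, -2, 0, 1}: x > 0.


Evaluate the predicate on each element: -6:False, -3:False, -2:False, 0:False, 1:True.
Counterexample x = -6 fails the predicate.

False


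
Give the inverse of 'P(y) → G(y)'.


The inverse of (P → Q) is (¬P → ¬Q). It is equivalent to the converse, not to the original.
Here P = 'P(y)' and Q = 'G(y)'.

If not (P(y)), then not (G(y)).


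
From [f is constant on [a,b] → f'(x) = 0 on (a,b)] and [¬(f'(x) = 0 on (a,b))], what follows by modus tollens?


Modus tollens: from (P → Q) and ¬Q, infer ¬P.
Q = 'f'(x) = 0 on (a,b)' is denied; since P → Q, P must also fail.

Not (f is constant on [a,b]).


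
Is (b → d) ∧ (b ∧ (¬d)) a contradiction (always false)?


Truth table over {b, d}:
b | d | φ
---------
F | F | F
T | F | F
F | T | F
T | T | F
Every row is false.

Yes, it is a contradiction.


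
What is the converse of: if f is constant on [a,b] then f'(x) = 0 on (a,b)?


The converse of (P → Q) is (Q → P). It is not in general equivalent to the original.
Here P = 'f is constant on [a,b]' and Q = 'f'(x) = 0 on (a,b)'.

If f'(x) = 0 on (a,b), then f is constant on [a,b].


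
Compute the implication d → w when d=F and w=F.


Implication is false only when antecedent is true and consequent is false.
Substitute: d=F, w=F.
F → F evaluates to T.

T


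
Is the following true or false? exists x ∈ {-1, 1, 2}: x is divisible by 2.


Evaluate the predicate on each element: -1:False, 1:False, 2:True.
Witness x = 2 satisfies the predicate.

True


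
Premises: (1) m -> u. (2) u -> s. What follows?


Hypothetical syllogism: from (P → Q) and (Q → R), infer (P → R).
Chain the two implications through the shared middle term 'u'.

m -> s


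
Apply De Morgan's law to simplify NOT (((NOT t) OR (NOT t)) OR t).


De Morgan: the negation of a disjunction is the conjunction of the negations.
Distribute NOT across OR, flipping it to AND, and negate each literal.

(t AND t) AND (NOT t)


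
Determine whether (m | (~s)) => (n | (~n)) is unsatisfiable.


Truth table over {m, n, s}:
m | n | s | φ
-------------
False | False | False | True
True | False | False | True
False | True | False | True
True | True | False | True
False | False | True | True
True | False | True | True
False | True | True | True
True | True | True | True
Satisfying assignment at row 1: m=False, n=False, s=False gives True.

No, it is not a contradiction.


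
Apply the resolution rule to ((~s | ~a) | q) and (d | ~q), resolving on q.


The clauses contain complementary literals q and ~q.
Resolution eliminates this pair and disjoins the remaining literals (merging duplicates).

((~a | ~s) | d)


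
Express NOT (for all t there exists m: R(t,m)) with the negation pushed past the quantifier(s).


Negation flips each quantifier (∀↔∃) and negates the inner predicate.
¬(for all t there exists m: φ) = there exists t for all m: ¬φ.

there exists t for all m: NOT(R(t,m))


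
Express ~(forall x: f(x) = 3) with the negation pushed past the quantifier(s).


¬(forall x: φ) = exists x: ¬φ, and ¬(exists x: φ) = forall x: ¬φ.
Apply to the universal statement.

exists x: ~(f(x) = 3)


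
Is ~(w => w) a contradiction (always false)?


Truth table over {w}:
w | φ
-----
False | False
True | False
Every row is false.

Yes, it is a contradiction.


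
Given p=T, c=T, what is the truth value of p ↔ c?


Biconditional is true when both operands have the same truth value.
Substitute: p=T, c=T.
T ↔ T evaluates to T.

T


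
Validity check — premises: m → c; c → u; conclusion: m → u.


This matches the form of hypothetical syllogism: the conclusion follows in every model of the premises.

Valid.


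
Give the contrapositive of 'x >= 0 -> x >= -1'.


The contrapositive of (P → Q) is (¬Q → ¬P); it is logically equivalent to the original.
Here P = 'x >= 0' and Q = 'x >= -1'.

If not (x >= -1), then not (x >= 0).


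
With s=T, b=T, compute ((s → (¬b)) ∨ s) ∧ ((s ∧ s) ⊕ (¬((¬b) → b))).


Substitute s=T, b=T:
¬b = F
s → (¬b) = T → F = F
(s → (¬b)) ∨ s = F ∨ T = T
s ∧ s = T ∧ T = T
¬b = F
(¬b) → b = F → T = T
¬((¬b) → b) = F
(s ∧ s) ⊕ (¬((¬b) → b)) = T ⊕ F = T
((s → (¬b)) ∨ s) ∧ ((s ∧ s) ⊕ (¬((¬b) → b))) = T ∧ T = T

T


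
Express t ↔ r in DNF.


Step 1: t ↔ r is true exactly when both agree: (t ∧ r) ∨ (¬t ∧ ¬r).

(t ∧ r) ∨ ((¬t) ∧ (¬r))


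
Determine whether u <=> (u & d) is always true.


Build the truth table over {d, u}:
d | u | φ
---------
False | False | True
True | False | True
False | True | False
True | True | True
Counterexample at row 3: with d=False, u=True, the formula is False.

No, it is not a tautology.


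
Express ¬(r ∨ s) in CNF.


Step 1: Apply De Morgan: ¬(r ∨ s) = ¬r ∧ ¬s.

(¬r) ∧ (¬s)


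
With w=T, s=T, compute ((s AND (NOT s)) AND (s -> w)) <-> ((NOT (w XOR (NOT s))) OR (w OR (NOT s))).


Substitute w=T, s=T:
… (earlier sub-steps elided)
s AND (NOT s) = T AND F = F
s -> w = T -> T = T
(s AND (NOT s)) AND (s -> w) = F AND T = F
NOT s = F
w XOR (NOT s) = T XOR F = T
NOT (w XOR (NOT s)) = F
NOT s = F
w OR (NOT s) = T OR F = T
(NOT (w XOR (NOT s))) OR (w OR (NOT s)) = F OR T = T
((s AND (NOT s)) AND (s -> w)) <-> ((NOT (w XOR (NOT s))) OR (w OR (NOT s))) = F <-> T = F

F


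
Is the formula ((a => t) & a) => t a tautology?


Build the truth table over {a, t}:
a | t | φ
---------
False | False | True
True | False | True
False | True | True
True | True | True
Every row evaluates to true.

Yes, it is a tautology.


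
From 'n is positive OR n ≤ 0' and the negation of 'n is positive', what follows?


Disjunctive syllogism: from (P ∨ Q) and ¬P, infer Q.
One disjunct, 'n is positive', is ruled out; the other must hold.

n ≤ 0


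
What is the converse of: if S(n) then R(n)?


The converse of (P → Q) is (Q → P). It is not in general equivalent to the original.
Here P = 'S(n)' and Q = 'R(n)'.

If R(n), then S(n).


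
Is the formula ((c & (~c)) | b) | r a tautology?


Build the truth table over {b, c, r}:
b | c | r | φ
-------------
False | False | False | False
True | False | False | True
False | True | False | False
True | True | False | True
False | False | True | True
True | False | True | True
False | True | True | True
True | True | True | True
Counterexample at row 1: with b=False, c=False, r=False, the formula is False.

No, it is not a tautology.


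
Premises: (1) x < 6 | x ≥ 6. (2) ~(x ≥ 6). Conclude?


Disjunctive syllogism: from (P ∨ Q) and ¬P, infer Q.
One disjunct, 'x ≥ 6', is ruled out; the other must hold.

x < 6


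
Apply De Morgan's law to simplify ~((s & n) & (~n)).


De Morgan: the negation of a conjunction is the disjunction of the negations.
Distribute ~ across &, flipping it to |, and negate each literal.

((~s) | (~n)) | n


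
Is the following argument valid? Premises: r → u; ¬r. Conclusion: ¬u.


This is denying the antecedent (fallacy). There exist truth assignments where the premises are all true but the conclusion is false.

Invalid.


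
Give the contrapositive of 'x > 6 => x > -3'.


The contrapositive of (P → Q) is (¬Q → ¬P); it is logically equivalent to the original.
Here P = 'x > 6' and Q = 'x > -3'.

If not (x > -3), then not (x > 6).


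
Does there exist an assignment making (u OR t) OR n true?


Search for a satisfying assignment over {n, t, u}.
Try n=T, t=F, u=F: the formula evaluates to T.
A satisfying assignment exists.

Satisfiable.


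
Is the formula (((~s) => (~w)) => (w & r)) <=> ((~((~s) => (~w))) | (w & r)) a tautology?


Build the truth table over {r, s, w}:
r | s | w | φ
-------------
False | False | False | True
True | False | False | True
False | True | False | True
True | True | False | True
False | False | True | True
True | False | True | True
False | True | True | True
True | True | True | True
Every row evaluates to true.

Yes, it is a tautology.


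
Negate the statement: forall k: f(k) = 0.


¬(forall x: φ) = exists x: ¬φ, and ¬(exists x: φ) = forall x: ¬φ.
Apply to the universal statement.

exists k: ~(f(k) = 0)


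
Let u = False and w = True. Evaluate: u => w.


Implication is false only when antecedent is true and consequent is false.
Substitute: u=False, w=True.
False => True evaluates to True.

True


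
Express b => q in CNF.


Step 1: Rewrite b → q as ¬b ∨ q.

(~b) | q


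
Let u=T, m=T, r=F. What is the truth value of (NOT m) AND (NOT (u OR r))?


Substitute u=T, m=T, r=F:
NOT m = F
u OR r = T OR F = T
NOT (u OR r) = F
(NOT m) AND (NOT (u OR r)) = F AND F = F

F


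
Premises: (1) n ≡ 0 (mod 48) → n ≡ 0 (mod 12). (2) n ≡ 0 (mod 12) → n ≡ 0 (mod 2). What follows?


Hypothetical syllogism: from (P → Q) and (Q → R), infer (P → R).
Chain the two implications through the shared middle term 'n ≡ 0 (mod 12)'.

n ≡ 0 (mod 48) → n ≡ 0 (mod 2)


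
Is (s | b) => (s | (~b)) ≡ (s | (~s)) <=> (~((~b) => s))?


Compare truth tables:
b | s | φ | ψ
-------------
False | False | True | True
True | False | False | False
False | True | True | False
True | True | True | False
They differ at row 3 (b=False, s=True): φ=True but ψ=False.

No, they are not logically equivalent.


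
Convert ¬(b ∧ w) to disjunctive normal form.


Step 1: Apply De Morgan: ¬(b ∧ w) = ¬b ∨ ¬w.

(¬b) ∨ (¬w)


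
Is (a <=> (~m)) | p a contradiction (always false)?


Truth table over {a, m, p}:
a | m | p | φ
-------------
False | False | False | False
True | False | False | True
False | True | False | True
True | True | False | False
False | False | True | True
True | False | True | True
False | True | True | True
True | True | True | True
Satisfying assignment at row 2: a=True, m=False, p=False gives True.

No, it is not a contradiction.


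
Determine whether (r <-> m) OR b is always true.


Build the truth table over {b, m, r}:
b | m | r | φ
-------------
F | F | F | T
T | F | F | T
F | T | F | F
T | T | F | T
F | F | T | F
T | F | T | T
F | T | T | T
T | T | T | T
Counterexample at row 3: with b=F, m=T, r=F, the formula is F.

No, it is not a tautology.


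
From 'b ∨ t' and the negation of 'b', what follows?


Disjunctive syllogism: from (P ∨ Q) and ¬P, infer Q.
One disjunct, 'b', is ruled out; the other must hold.

t


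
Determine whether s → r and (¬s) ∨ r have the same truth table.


Compare truth tables:
r | s | φ | ψ
-------------
F | F | T | T
T | F | T | T
F | T | F | F
T | T | T | T
The columns φ and ψ agree on every row.

Yes, they are logically equivalent.


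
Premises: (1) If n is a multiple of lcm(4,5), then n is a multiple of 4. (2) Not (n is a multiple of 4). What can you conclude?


Modus tollens: from (P → Q) and ¬Q, infer ¬P.
Q = 'n is a multiple of 4' is denied; since P → Q, P must also fail.

Not (n is a multiple of lcm(4,5)).


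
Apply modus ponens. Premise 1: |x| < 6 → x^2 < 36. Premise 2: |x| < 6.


Modus ponens: from (P → Q) and P, infer Q.
P = '|x| < 6' is asserted, and P → Q holds, so Q follows.

x^2 < 36.


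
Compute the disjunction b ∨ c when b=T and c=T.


Disjunction is false only when both operands are false.
Substitute: b=T, c=T.
T ∨ T evaluates to T.

T


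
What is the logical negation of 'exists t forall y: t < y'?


Negation flips each quantifier (∀↔∃) and negates the inner predicate.
¬(exists t forall y: φ) = forall t exists y: ¬φ.

forall t exists y: ~(t < y)


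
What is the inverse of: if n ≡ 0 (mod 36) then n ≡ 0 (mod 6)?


The inverse of (P → Q) is (¬P → ¬Q). It is equivalent to the converse, not to the original.
Here P = 'n ≡ 0 (mod 36)' and Q = 'n ≡ 0 (mod 6)'.

If not (n ≡ 0 (mod 36)), then not (n ≡ 0 (mod 6)).


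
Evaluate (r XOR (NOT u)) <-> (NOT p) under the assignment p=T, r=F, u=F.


Substitute p=T, r=F, u=F:
NOT u = T
r XOR (NOT u) = F XOR T = T
NOT p = F
(r XOR (NOT u)) <-> (NOT p) = T <-> F = F

F


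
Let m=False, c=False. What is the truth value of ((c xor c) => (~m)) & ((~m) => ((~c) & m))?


Substitute m=False, c=False:
c xor c = False xor False = False
~m = True
(c xor c) => (~m) = False => True = True
~m = True
~c = True
(~c) & m = True & False = False
(~m) => ((~c) & m) = True => False = False
((c xor c) => (~m)) & ((~m) => ((~c) & m)) = True & False = False

False


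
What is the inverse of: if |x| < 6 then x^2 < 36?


The inverse of (P → Q) is (¬P → ¬Q). It is equivalent to the converse, not to the original.
Here P = '|x| < 6' and Q = 'x^2 < 36'.

If not (|x| < 6), then not (x^2 < 36).


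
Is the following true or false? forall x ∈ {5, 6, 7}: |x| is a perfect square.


Evaluate the predicate on each element: 5:False, 6:False, 7:False.
Counterexample x = 5 fails the predicate.

False


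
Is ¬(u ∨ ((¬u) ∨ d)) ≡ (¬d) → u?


Compare truth tables:
d | u | φ | ψ
-------------
F | F | F | F
T | F | F | T
F | T | F | T
T | T | F | T
They differ at row 2 (d=T, u=F): φ=F but ψ=T.

No, they are not logically equivalent.


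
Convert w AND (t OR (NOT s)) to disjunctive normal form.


Step 1: Distribute ∧ over ∨: w ∧ (t ∨ (¬s)) = (w ∧ t) ∨ (w ∧ (¬s)).

(w AND t) OR (w AND (NOT s))


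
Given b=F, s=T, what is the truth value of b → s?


Implication is false only when antecedent is true and consequent is false.
Substitute: b=F, s=T.
F → T evaluates to T.

T


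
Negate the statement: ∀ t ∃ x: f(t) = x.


Negation flips each quantifier (∀↔∃) and negates the inner predicate.
¬(∀ t ∃ x: φ) = ∃ t ∀ x: ¬φ.

∃ t ∀ x: ¬(f(t) = x)


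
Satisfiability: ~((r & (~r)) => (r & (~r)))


Check all 2 assignments over {r}:
r | φ
-----
False | False
True | False
No assignment makes the formula true.

Unsatisfiable.


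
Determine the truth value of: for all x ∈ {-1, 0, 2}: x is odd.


Evaluate the predicate on each element: -1:T, 0:F, 2:F.
Counterexample x = 0 fails the predicate.

F


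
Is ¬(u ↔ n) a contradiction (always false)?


Truth table over {n, u}:
n | u | φ
---------
F | F | F
T | F | T
F | T | T
T | T | F
Satisfying assignment at row 2: n=T, u=F gives T.

No, it is not a contradiction.


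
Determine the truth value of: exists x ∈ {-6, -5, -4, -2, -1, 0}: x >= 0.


Evaluate the predicate on each element: -6:False, -5:False, -4:False, -2:False, -1:False, 0:True.
Witness x = 0 satisfies the predicate.

True


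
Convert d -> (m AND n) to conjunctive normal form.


Step 1: Rewrite d → (m ∧ n) as ¬d ∨ (m ∧ n).
Step 2: Distribute ∨ over ∧.

((NOT d) OR m) AND ((NOT d) OR n)


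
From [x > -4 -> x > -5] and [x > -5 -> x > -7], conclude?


Hypothetical syllogism: from (P → Q) and (Q → R), infer (P → R).
Chain the two implications through the shared middle term 'x > -5'.

x > -4 -> x > -7


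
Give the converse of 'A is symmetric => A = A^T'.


The converse of (P → Q) is (Q → P). It is not in general equivalent to the original.
Here P = 'A is symmetric' and Q = 'A = A^T'.

If A = A^T, then A is symmetric.


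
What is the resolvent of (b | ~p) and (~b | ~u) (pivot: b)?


The clauses contain complementary literals b and ~b.
Resolution eliminates this pair and disjoins the remaining literals (merging duplicates).

(~p | ~u)


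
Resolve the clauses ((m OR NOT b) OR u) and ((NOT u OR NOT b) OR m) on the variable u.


The clauses contain complementary literals u and NOTu.
Resolution eliminates this pair and disjoins the remaining literals (merging duplicates).

(m OR NOT b)
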